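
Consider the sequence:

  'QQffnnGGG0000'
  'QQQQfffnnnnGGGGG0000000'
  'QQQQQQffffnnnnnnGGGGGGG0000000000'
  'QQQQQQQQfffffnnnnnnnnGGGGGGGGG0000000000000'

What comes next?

The n-th term is 2n Q's then n+1 f's then 2n n's then 2n+1 G's then 3n+1 0's (n = 1, 2, …).
Setting n = 5 gives 10, 6, 10, 11, 16 characters in each block.

QQQQQQQQQQffffffnnnnnnnnnnGGGGGGGGGGG0000000000000000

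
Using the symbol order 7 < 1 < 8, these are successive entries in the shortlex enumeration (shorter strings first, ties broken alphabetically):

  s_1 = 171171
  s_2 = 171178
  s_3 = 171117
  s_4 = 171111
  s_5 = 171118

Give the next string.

Treat 171118 as a base-3 numeral over the given alphabet and add one, carrying through any trailing 8's.

171187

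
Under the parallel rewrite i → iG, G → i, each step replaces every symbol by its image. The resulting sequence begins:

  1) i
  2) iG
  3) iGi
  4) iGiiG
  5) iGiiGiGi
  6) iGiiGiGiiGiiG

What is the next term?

iGiiGiGiiGiiGiGiiGiGi

Applying the rule to each of the 13 symbols of iGiiGiGiiGiiG gives the pieces iG i iG iG i iG i iG iG i iG iG i, which concatenate to the answer.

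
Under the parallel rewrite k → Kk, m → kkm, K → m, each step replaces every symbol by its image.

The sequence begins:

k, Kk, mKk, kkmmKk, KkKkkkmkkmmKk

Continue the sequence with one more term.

φ(KkKkkkmkkmmKk) expands symbol-by-symbol to m Kk m Kk Kk Kk kkm Kk Kk kkm kkm m Kk; joining the 13 pieces gives the next term.

mKkmKkKkKkkkmKkKkkkmkkmmKk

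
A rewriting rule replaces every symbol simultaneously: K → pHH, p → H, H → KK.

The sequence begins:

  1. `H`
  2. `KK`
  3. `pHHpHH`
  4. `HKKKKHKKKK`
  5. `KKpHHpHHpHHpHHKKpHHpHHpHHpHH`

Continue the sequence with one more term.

pHHpHHHKKKKHKKKKHKKKKHKKKKpHHpHHHKKKKHKKKKHKKKKHKKKK

Replace each of the 28 characters of KKpHHpHHpHHpHHKKpHHpHHpHHpHH in place — pHH pHH H KK KK H KK KK H KK KK H KK KK pHH pHH H KK KK H KK KK H KK KK H KK KK — and concatenate.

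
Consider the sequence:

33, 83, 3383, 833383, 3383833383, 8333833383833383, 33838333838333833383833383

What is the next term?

833383338383338333838333838333833383833383

From term 3 onward, concatenate the second-to-last term with the last: 33·83 = 3383, 83·3383 = 833383, …
Continuing: 8333833383833383 · 33838333838333833383833383 gives term 8.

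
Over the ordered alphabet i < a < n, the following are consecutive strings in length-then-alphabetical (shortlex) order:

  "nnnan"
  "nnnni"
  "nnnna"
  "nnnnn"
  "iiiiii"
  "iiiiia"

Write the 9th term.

iiiiaa

Continuing the enumeration 3 steps past iiiiia: iiiiia → iiiiin → iiiiai → (answer).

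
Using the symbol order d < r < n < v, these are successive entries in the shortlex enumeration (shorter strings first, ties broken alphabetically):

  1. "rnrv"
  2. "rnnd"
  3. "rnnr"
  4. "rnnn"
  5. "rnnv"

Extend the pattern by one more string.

Treat rnnv as a base-4 numeral over the given alphabet and add one, carrying through any trailing v's.

rnvd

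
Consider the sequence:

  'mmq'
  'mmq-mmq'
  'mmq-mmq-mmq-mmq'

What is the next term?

mmq-mmq-mmq-mmq-mmq-mmq-mmq-mmq

s(k+1) = s(k)·-·s(k) — each term doubles the last with '-' between the halves.
So the next term is two copies of mmq-mmq-mmq-mmq with '-' between the halves.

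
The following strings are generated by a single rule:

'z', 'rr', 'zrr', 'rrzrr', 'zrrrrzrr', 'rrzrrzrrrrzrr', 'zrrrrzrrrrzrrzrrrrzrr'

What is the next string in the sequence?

From term 3 onward, concatenate the second-to-last term with the last: z·rr = zrr, rr·zrr = rrzrr, …
The next term joins rrzrrzrrrrzrr and zrrrrzrrrrzrrzrrrrzrr.

rrzrrzrrrrzrrzrrrrzrrrrzrrzrrrrzrr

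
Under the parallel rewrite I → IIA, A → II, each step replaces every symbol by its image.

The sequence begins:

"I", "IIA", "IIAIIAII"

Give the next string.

IIAIIAIIIIAIIAIIIIAIIA

Expanding IIAIIAII: I→IIA, I→IIA, A→II, I→IIA, I→IIA, A→II, I→IIA, I→IIA. Concatenated: IIA IIA II IIA IIA II IIA IIA.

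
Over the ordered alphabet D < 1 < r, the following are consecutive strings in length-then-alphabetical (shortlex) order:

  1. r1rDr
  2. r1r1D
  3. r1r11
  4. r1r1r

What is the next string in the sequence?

Find the rightmost character of r1r1r below r, bump it to the next letter, and reset everything to its right to D.

r1rrD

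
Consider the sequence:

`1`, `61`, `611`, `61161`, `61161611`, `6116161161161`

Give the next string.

611616116116161161611

From term 3 onward, concatenate the last term with the second-to-last: 61·1 = 611, 611·61 = 61161, …
Continuing: 6116161161161 · 61161611 gives term 7.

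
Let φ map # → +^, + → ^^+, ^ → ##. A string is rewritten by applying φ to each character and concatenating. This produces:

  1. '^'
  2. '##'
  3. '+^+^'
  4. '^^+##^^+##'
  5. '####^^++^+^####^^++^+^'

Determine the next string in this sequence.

φ(####^^++^+^####^^++^+^) expands symbol-by-symbol to +^ +^ +^ +^ ## ## ^^+ ^^+ ## ^^+ ## +^ +^ +^ +^ ## ## ^^+ ^^+ ## ^^+ ##; joining the 22 pieces gives the next term.

+^+^+^+^####^^+^^+##^^+##+^+^+^+^####^^+^^+##^^+##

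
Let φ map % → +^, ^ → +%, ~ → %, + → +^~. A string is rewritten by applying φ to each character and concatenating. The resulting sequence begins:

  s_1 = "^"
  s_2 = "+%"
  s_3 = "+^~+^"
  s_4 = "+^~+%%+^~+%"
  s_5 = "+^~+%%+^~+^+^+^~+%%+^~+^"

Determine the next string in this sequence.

Rewriting the 24 symbols of +^~+%%+^~+^+^+^~+%%+^~+^ one by one yields +^~ +% % +^~ +^ +^ +^~ +% % +^~ +% +^~ +% +^~ +% % +^~ +^ +^ +^~ +% % +^~ +%; concatenated:

+^~+%%+^~+^+^+^~+%%+^~+%+^~+%+^~+%%+^~+^+^+^~+%%+^~+%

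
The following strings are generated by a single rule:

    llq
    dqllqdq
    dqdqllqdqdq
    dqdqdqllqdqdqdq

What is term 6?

dqdqdqdqdqllqdqdqdqdqdq

Each term wraps the previous one in dq on the left and dq on the right.
From dqdqdqllqdqdqdq, 2 further steps: dqdqdqllqdqdqdq → dqdqdqdqllqdqdqdqdq → (answer).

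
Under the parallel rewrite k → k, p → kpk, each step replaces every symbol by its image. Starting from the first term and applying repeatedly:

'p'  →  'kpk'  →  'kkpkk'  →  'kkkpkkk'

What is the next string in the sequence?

kkkkpkkkk

Apply φ to kkkpkkk symbol by symbol: k→k, k→k, k→k, p→kpk, k→k, k→k, k→k; joined: k k k kpk k k k.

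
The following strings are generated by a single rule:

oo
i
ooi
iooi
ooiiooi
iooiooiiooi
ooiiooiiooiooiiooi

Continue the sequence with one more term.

iooiooiiooiooiiooiiooiooiiooi

This is a Fibonacci-style word recurrence s(k) = s(k−2)·s(k−1): e.g. oo·i = ooi.
So term 8 is iooiooiiooi·ooiiooiiooiooiiooi.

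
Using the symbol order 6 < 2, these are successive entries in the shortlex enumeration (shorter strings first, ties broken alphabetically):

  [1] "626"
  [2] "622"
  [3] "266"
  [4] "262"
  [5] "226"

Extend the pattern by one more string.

222

Find the rightmost character of 226 below 2, bump it to the next letter, and reset everything to its right to 6.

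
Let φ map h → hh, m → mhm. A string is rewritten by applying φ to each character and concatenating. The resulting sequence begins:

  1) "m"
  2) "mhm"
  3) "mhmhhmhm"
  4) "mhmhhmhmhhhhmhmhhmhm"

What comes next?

Replace each of the 20 characters of mhmhhmhmhhhhmhmhhmhm in place — mhm hh mhm hh hh mhm hh mhm hh hh hh hh mhm hh mhm hh hh mhm hh mhm — and concatenate.

mhmhhmhmhhhhmhmhhmhmhhhhhhhhmhmhhmhmhhhhmhmhhmhm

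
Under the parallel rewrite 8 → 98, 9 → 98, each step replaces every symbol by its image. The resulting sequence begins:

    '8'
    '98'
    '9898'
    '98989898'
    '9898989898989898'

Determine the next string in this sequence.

φ(9898989898989898) expands symbol-by-symbol to 98 98 98 98 98 98 98 98 98 98 98 98 98 98 98 98; joining the 16 pieces gives the next term.

98989898989898989898989898989898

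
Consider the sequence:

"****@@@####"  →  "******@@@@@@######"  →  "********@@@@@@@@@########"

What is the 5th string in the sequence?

Term n consists of 2n+2 *'s, followed by 3n @'s, followed by 2n+2 #'s (n = 1, 2, …).
For term 5, n = 5, so the run lengths are 12, 15, 12.

************@@@@@@@@@@@@@@@############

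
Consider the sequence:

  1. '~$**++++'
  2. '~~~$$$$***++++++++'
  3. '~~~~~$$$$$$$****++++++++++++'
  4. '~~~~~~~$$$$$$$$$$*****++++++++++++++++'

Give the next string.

~~~~~~~~~$$$$$$$$$$$$$******++++++++++++++++++++

Reading off run lengths: ~ runs 1, 3, 5, 7; $ runs 1, 4, 7, 10; * runs 2, 3, 4, 5; + runs 4, 8, 12, 16 — each is linear in n (n = 1, 2, …).
For the next term, n = 5, so the run lengths are 9, 13, 6, 20.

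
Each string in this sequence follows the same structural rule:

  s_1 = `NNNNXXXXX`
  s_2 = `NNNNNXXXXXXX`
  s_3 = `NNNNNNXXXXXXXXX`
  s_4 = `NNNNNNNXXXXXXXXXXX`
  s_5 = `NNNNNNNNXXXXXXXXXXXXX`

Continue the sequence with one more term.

NNNNNNNNNXXXXXXXXXXXXXXX

The n-th term is n+1 N's then 2n-1 X's, where the shown terms are n = 3, 4, 5, 6, 7.
At n = 8 the blocks have lengths 9, 15.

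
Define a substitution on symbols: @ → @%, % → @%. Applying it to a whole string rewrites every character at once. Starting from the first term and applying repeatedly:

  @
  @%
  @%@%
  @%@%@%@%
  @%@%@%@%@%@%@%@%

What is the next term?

φ(@%@%@%@%@%@%@%@%) expands symbol-by-symbol to @% @% @% @% @% @% @% @% @% @% @% @% @% @% @% @%; joining the 16 pieces gives the next term.

@%@%@%@%@%@%@%@%@%@%@%@%@%@%@%@%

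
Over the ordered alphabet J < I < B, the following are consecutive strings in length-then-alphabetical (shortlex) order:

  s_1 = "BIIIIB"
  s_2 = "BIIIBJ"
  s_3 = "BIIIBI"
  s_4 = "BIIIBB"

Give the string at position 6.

Continuing the enumeration 2 steps past BIIIBB: BIIIBB → BIIBJJ → (answer).

BIIBJI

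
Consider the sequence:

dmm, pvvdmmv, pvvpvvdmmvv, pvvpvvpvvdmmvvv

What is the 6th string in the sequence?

pvvpvvpvvpvvpvvdmmvvvvv

s(k+1) = pvv·s(k)·v, so each term gains pvv as a prefix and v as a suffix.
From pvvpvvpvvdmmvvv, 2 further steps: pvvpvvpvvdmmvvv → pvvpvvpvvpvvdmmvvvv → (answer).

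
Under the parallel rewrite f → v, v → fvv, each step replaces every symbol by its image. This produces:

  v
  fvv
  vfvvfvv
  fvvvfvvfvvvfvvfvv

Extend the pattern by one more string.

Applying the rule to each of the 17 symbols of fvvvfvvfvvvfvvfvv gives the pieces v fvv fvv fvv v fvv fvv v fvv fvv fvv v fvv fvv v fvv fvv, which concatenate to the answer.

vfvvfvvfvvvfvvfvvvfvvfvvfvvvfvvfvvvfvvfvv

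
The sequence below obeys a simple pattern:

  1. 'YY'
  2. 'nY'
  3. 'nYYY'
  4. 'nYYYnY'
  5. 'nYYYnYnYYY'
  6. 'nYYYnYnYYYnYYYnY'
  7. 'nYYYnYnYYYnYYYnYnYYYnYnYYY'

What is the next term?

From term 3 onward, concatenate the last term with the second-to-last: nY·YY = nYYY, nYYY·nY = nYYYnY, …
So term 8 is nYYYnYnYYYnYYYnYnYYYnYnYYY·nYYYnYnYYYnYYYnY.

nYYYnYnYYYnYYYnYnYYYnYnYYYnYYYnYnYYYnYYYnY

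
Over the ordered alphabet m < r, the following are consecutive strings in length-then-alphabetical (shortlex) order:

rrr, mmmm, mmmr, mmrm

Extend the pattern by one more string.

The successor of mmrm increments the rightmost position that isn't already r and resets every position after it to m.

mmrr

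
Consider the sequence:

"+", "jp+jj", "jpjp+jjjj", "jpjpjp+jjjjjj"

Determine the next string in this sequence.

Each term wraps the previous one in jp on the left and jj on the right.
One more step from jpjpjp+jjjjjj gives the answer.

jpjpjpjp+jjjjjjjj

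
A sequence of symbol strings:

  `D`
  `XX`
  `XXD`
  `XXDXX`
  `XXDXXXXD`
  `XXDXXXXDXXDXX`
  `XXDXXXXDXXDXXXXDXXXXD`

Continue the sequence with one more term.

XXDXXXXDXXDXXXXDXXXXDXXDXXXXDXXDXX

From term 3 onward, concatenate the last term with the second-to-last: XX·D = XXD, XXD·XX = XXDXX, …
So term 8 is XXDXXXXDXXDXXXXDXXXXD·XXDXXXXDXXDXX.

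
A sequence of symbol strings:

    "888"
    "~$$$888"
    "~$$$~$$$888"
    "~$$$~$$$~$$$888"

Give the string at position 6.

~$$$~$$$~$$$~$$$~$$$888

Each term is the previous one with ~$$$ prepended.
From ~$$$~$$$~$$$888, 2 further steps: ~$$$~$$$~$$$888 → ~$$$~$$$~$$$~$$$888 → (answer).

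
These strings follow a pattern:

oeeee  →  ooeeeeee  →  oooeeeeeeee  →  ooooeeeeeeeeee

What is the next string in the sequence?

oooooeeeeeeeeeeee

The n-th term is n-1 o's then 2n e's, where the shown terms are n = 2, 3, 4, 5.
Setting n = 6 gives 5, 12 characters in each block.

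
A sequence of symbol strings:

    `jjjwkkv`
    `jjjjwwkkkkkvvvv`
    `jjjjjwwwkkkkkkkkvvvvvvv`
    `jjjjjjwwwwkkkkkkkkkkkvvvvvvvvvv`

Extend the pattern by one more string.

The n-th term is n+2 j's then n w's then 3n-1 k's then 3n-2 v's (n = 1, 2, …).
At n = 5 the blocks have lengths 7, 5, 14, 13.

jjjjjjjwwwwwkkkkkkkkkkkkkkvvvvvvvvvvvvv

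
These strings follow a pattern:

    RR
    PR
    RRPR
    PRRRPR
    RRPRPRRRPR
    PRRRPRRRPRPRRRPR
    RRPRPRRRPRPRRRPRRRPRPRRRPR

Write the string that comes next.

PRRRPRRRPRPRRRPRRRPRPRRRPRPRRRPRRRPRPRRRPR

Each term (from the third on) is the two preceding terms concatenated in order: term 3 = RR·PR = RRPR.
Continuing: PRRRPRRRPRPRRRPR · RRPRPRRRPRPRRRPRRRPRPRRRPR gives term 8.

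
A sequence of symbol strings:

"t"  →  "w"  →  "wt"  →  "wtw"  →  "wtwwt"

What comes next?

wtwwtwtw

Each term (from the third on) is the previous term followed by the one before it: term 3 = w·t = wt.
So term 6 is wtwwt·wtw.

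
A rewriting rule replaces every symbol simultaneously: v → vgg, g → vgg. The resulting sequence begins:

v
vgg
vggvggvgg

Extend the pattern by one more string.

Apply φ to vggvggvgg symbol by symbol: v→vgg, g→vgg, g→vgg, v→vgg, g→vgg, g→vgg, v→vgg, g→vgg, g→vgg; joined: vgg vgg vgg vgg vgg vgg vgg vgg vgg.

vggvggvggvggvggvggvggvggvgg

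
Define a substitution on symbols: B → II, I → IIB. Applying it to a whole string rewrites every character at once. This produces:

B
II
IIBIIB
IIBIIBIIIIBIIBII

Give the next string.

IIBIIBIIIIBIIBIIIIBIIBIIBIIBIIIIBIIBIIIIBIIB

φ(IIBIIBIIIIBIIBII) expands symbol-by-symbol to IIB IIB II IIB IIB II IIB IIB IIB IIB II IIB IIB II IIB IIB; joining the 16 pieces gives the next term.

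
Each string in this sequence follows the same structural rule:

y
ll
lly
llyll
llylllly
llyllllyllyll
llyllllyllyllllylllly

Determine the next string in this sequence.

Each term (from the third on) is the previous term followed by the one before it: term 3 = ll·y = lly.
Continuing: llyllllyllyllllylllly · llyllllyllyll gives term 8.

llyllllyllyllllyllllyllyllllyllyll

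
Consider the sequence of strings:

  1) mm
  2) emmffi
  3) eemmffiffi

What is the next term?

Each term wraps the previous one in e on the left and ffi on the right.
One more step from eemmffiffi gives the answer.

eeemmffiffiffi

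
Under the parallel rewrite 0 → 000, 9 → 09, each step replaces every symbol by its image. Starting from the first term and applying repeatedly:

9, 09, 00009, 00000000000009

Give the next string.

00000000000000000000000000000000000000009

Applying the rule to each of the 14 symbols of 00000000000009 gives the pieces 000 000 000 000 000 000 000 000 000 000 000 000 000 09, which concatenate to the answer.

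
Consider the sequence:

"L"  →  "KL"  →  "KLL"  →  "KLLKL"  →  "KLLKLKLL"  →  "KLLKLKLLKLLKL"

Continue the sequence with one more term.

From term 3 onward, concatenate the last term with the second-to-last: KL·L = KLL, KLL·KL = KLLKL, …
Continuing: KLLKLKLLKLLKL · KLLKLKLL gives term 7.

KLLKLKLLKLLKLKLLKLKLL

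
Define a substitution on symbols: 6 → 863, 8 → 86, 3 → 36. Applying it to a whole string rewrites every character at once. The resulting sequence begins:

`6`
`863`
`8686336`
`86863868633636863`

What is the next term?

Rewriting the 17 symbols of 86863868633636863 one by one yields 86 863 86 863 36 86 863 86 863 36 36 863 36 863 86 863 36; concatenated:

86863868633686863868633636863368638686336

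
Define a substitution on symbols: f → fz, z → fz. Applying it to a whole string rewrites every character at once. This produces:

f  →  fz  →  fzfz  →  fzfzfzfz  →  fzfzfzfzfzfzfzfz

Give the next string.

φ(fzfzfzfzfzfzfzfz) expands symbol-by-symbol to fz fz fz fz fz fz fz fz fz fz fz fz fz fz fz fz; joining the 16 pieces gives the next term.

fzfzfzfzfzfzfzfzfzfzfzfzfzfzfzfz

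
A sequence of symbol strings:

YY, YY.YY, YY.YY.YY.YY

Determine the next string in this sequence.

Every step duplicates the string with '.' between the halves.
Doubling YY.YY.YY.YY with '.' between the halves:

YY.YY.YY.YY.YY.YY.YY.YY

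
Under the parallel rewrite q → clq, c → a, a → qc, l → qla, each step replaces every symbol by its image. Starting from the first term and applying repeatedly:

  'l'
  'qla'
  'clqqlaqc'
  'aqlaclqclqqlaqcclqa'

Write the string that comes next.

Rewriting the 19 symbols of aqlaclqclqqlaqcclqa one by one yields qc clq qla qc a qla clq a qla clq clq qla qc clq a a qla clq qc; concatenated:

qcclqqlaqcaqlaclqaqlaclqclqqlaqcclqaaqlaclqqc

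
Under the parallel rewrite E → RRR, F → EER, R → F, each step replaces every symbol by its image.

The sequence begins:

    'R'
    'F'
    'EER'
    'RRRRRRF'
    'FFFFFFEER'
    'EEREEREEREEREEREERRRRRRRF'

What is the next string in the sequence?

RRRRRRFRRRRRRFRRRRRRFRRRRRRFRRRRRRFRRRRRRFFFFFFFEER

Applying the rule to each of the 25 symbols of EEREEREEREEREEREERRRRRRRF gives the pieces RRR RRR F RRR RRR F RRR RRR F RRR RRR F RRR RRR F RRR RRR F F F F F F F EER, which concatenate to the answer.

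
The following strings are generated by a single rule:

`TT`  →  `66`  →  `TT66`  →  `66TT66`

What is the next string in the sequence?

Each term (from the third on) is the two preceding terms concatenated in order: term 3 = TT·66 = TT66.
So term 5 is TT66·66TT66.

TT6666TT66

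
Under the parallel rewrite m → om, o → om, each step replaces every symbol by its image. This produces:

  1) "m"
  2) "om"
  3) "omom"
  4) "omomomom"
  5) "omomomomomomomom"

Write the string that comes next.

omomomomomomomomomomomomomomomom

φ(omomomomomomomom) expands symbol-by-symbol to om om om om om om om om om om om om om om om om; joining the 16 pieces gives the next term.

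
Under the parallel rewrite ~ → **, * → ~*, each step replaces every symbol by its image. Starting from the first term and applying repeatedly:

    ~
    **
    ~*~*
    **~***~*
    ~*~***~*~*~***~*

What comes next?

**~***~*~*~***~***~***~*~*~***~*

φ(~*~***~*~*~***~*) expands symbol-by-symbol to ** ~* ** ~* ~* ~* ** ~* ** ~* ** ~* ~* ~* ** ~*; joining the 16 pieces gives the next term.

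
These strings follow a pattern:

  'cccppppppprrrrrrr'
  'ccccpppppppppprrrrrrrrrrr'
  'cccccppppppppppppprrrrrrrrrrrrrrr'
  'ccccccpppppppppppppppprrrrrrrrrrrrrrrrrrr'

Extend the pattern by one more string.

cccccccppppppppppppppppppprrrrrrrrrrrrrrrrrrrrrrr

Reading off run lengths: c runs 3, 4, 5, 6; p runs 7, 10, 13, 16; r runs 7, 11, 15, 19 — each is linear in n, where the shown terms are n = 2, 3, 4, 5.
Setting n = 6 gives 7, 19, 23 characters in each block.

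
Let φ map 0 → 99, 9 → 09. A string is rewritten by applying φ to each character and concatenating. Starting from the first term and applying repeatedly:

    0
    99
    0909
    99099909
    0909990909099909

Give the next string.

Rewriting the 16 symbols of 0909990909099909 one by one yields 99 09 99 09 09 09 99 09 99 09 99 09 09 09 99 09; concatenated:

99099909090999099909990909099909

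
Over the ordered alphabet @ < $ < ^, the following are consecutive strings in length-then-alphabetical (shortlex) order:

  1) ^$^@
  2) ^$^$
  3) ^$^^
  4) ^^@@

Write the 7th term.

Advancing 3 positions from ^^@@ through ^^@@ → ^^@$ → ^^@^ reaches term 7.

^^$@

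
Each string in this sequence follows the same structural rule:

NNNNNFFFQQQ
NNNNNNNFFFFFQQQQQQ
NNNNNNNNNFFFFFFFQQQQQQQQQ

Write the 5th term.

The n-th term is 2n+3 N's then 2n+1 F's then 3n Q's (n = 1, 2, …).
At n = 5 the blocks have lengths 13, 11, 15.

NNNNNNNNNNNNNFFFFFFFFFFFQQQQQQQQQQQQQQQ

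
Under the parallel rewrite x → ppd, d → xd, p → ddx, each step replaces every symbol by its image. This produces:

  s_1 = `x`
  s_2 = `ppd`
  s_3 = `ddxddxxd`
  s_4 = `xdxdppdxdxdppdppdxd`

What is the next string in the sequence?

Rewriting the 19 symbols of xdxdppdxdxdppdppdxd one by one yields ppd xd ppd xd ddx ddx xd ppd xd ppd xd ddx ddx xd ddx ddx xd ppd xd; concatenated:

ppdxdppdxdddxddxxdppdxdppdxdddxddxxdddxddxxdppdxd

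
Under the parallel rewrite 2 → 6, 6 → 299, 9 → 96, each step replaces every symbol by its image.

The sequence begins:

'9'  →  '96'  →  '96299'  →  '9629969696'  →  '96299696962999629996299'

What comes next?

Applying the rule to each of the 23 symbols of 96299696962999629996299 gives the pieces 96 299 6 96 96 299 96 299 96 299 6 96 96 96 299 6 96 96 96 299 6 96 96, which concatenate to the answer.

962996969629996299962996969696299696969629969696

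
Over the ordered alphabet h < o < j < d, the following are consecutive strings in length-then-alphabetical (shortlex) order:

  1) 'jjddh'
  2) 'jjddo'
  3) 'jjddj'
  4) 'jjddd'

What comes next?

jdhhh

The successor of jjddd increments the rightmost position that isn't already d and resets every position after it to h.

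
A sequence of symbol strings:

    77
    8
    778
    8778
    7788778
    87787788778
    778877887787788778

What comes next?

87787788778778877887787788778

Each term (from the third on) is the two preceding terms concatenated in order: term 3 = 77·8 = 778.
Continuing: 87787788778 · 778877887787788778 gives term 8.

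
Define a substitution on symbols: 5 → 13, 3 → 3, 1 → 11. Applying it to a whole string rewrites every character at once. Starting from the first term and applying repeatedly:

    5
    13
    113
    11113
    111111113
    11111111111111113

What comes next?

111111111111111111111111111111113

Replace each of the 17 characters of 11111111111111113 in place — 11 11 11 11 11 11 11 11 11 11 11 11 11 11 11 11 3 — and concatenate.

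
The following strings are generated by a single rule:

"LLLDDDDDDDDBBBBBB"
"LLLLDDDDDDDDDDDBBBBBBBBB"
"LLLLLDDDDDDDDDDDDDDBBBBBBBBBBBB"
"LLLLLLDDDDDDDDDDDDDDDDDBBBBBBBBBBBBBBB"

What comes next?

The n-th term is n+1 L's then 3n+2 D's then 3n B's, where the shown terms are n = 2, 3, 4, 5.
At n = 6 the blocks have lengths 7, 20, 18.

LLLLLLLDDDDDDDDDDDDDDDDDDDDBBBBBBBBBBBBBBBBBB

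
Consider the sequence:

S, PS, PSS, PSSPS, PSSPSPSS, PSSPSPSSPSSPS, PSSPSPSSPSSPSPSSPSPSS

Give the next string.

PSSPSPSSPSSPSPSSPSPSSPSSPSPSSPSSPS

This is a Fibonacci-style word recurrence s(k) = s(k−1)·s(k−2): e.g. PS·S = PSS.
The next term joins PSSPSPSSPSSPSPSSPSPSS and PSSPSPSSPSSPS.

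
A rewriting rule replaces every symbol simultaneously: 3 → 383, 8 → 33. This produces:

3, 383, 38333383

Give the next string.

3833338338338338333383

Expanding 38333383: 3→383, 8→33, 3→383, 3→383, 3→383, 3→383, 8→33, 3→383. Concatenated: 383 33 383 383 383 383 33 383.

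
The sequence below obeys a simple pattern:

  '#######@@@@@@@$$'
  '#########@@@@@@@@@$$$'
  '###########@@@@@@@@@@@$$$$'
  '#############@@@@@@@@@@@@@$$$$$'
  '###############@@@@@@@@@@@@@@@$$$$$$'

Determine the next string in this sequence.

#################@@@@@@@@@@@@@@@@@$$$$$$$

The n-th term is 2n+1 #'s then 2n+1 @'s then n-1 $'s, where the shown terms are n = 3, 4, 5, 6, 7.
Setting n = 8 gives 17, 17, 7 characters in each block.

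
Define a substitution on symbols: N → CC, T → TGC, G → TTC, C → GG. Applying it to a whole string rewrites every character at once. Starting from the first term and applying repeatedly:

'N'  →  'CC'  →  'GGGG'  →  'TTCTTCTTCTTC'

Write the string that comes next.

TGCTGCGGTGCTGCGGTGCTGCGGTGCTGCGG

Rewriting each symbol of TTCTTCTTCTTC: T→TGC, T→TGC, C→GG, T→TGC, T→TGC, C→GG, T→TGC, T→TGC, C→GG, T→TGC, T→TGC, C→GG, which concatenates to TGC TGC GG TGC TGC GG TGC TGC GG TGC TGC GG.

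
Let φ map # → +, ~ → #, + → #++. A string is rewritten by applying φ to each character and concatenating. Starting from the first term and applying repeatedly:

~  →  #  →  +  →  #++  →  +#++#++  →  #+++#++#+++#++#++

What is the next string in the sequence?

Rewriting the 17 symbols of #+++#++#+++#++#++ one by one yields + #++ #++ #++ + #++ #++ + #++ #++ #++ + #++ #++ + #++ #++; concatenated:

+#++#++#+++#++#+++#++#++#+++#++#+++#++#++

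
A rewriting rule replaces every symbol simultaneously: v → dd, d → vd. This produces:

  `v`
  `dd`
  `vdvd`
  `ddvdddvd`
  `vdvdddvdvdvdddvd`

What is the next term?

ddvdddvdvdvdddvdddvdddvdvdvdddvd

Applying the rule to each of the 16 symbols of vdvdddvdvdvdddvd gives the pieces dd vd dd vd vd vd dd vd dd vd dd vd vd vd dd vd, which concatenate to the answer.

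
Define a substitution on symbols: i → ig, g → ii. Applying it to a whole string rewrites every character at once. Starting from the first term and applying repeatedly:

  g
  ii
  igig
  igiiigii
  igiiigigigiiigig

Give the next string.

Applying the rule to each of the 16 symbols of igiiigigigiiigig gives the pieces ig ii ig ig ig ii ig ii ig ii ig ig ig ii ig ii, which concatenate to the answer.

igiiigigigiiigiiigiiigigigiiigii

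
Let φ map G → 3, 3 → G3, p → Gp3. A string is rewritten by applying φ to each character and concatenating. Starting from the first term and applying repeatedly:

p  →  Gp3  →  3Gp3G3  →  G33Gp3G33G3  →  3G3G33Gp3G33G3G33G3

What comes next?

G33G33G3G33Gp3G33G3G33G33G3G33G3

Replace each of the 19 characters of 3G3G33Gp3G33G3G33G3 in place — G3 3 G3 3 G3 G3 3 Gp3 G3 3 G3 G3 3 G3 3 G3 G3 3 G3 — and concatenate.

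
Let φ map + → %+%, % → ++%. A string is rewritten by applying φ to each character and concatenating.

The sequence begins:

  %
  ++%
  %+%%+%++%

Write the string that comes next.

++%%+%++%++%%+%++%%+%%+%++%

Rewriting each symbol of %+%%+%++%: %→++%, +→%+%, %→++%, %→++%, +→%+%, %→++%, +→%+%, +→%+%, %→++%, which concatenates to ++% %+% ++% ++% %+% ++% %+% %+% ++%.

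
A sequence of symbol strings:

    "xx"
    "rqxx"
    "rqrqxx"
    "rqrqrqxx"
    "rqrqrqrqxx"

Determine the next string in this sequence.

rqrqrqrqrqxx

The strings grow by a fixed prefix rq each time.
One more step from rqrqrqrqxx gives the answer.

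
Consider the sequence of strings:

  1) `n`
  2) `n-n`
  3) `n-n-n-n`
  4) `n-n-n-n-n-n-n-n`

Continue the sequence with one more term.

Every step duplicates the string with '-' between the halves.
Doubling n-n-n-n-n-n-n-n with '-' between the halves:

n-n-n-n-n-n-n-n-n-n-n-n-n-n-n-n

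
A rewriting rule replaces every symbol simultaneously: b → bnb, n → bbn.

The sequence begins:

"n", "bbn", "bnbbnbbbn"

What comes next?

Rewriting each symbol of bnbbnbbbn: b→bnb, n→bbn, b→bnb, b→bnb, n→bbn, b→bnb, b→bnb, b→bnb, n→bbn, which concatenates to bnb bbn bnb bnb bbn bnb bnb bnb bbn.

bnbbbnbnbbnbbbnbnbbnbbnbbbn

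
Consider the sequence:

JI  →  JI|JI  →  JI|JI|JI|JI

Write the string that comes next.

JI|JI|JI|JI|JI|JI|JI|JI

s(k+1) = s(k)·|·s(k) — each term doubles the last with '|' between the halves.
One more doubling of JI|JI|JI|JI gives the answer.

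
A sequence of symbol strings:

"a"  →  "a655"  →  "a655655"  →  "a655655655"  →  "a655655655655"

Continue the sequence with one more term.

a655655655655655

The strings grow by a fixed suffix 655 each time.
One more step from a655655655655 gives the answer.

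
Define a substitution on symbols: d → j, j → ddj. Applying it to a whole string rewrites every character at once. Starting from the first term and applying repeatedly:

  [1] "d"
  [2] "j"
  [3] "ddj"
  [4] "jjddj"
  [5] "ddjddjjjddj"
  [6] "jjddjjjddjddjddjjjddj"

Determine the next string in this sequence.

Rewriting the 21 symbols of jjddjjjddjddjddjjjddj one by one yields ddj ddj j j ddj ddj ddj j j ddj j j ddj j j ddj ddj ddj j j ddj; concatenated:

ddjddjjjddjddjddjjjddjjjddjjjddjddjddjjjddj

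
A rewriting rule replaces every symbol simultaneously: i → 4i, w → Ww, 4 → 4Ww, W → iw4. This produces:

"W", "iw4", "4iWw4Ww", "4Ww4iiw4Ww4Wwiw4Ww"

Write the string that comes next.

4Wwiw4Ww4Ww4i4iWw4Wwiw4Ww4Wwiw4Ww4iWw4Wwiw4Ww

Replace each of the 18 characters of 4Ww4iiw4Ww4Wwiw4Ww in place — 4Ww iw4 Ww 4Ww 4i 4i Ww 4Ww iw4 Ww 4Ww iw4 Ww 4i Ww 4Ww iw4 Ww — and concatenate.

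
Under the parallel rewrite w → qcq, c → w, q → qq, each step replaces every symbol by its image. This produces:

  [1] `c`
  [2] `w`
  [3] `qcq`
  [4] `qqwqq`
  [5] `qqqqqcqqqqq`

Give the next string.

Apply φ to qqqqqcqqqqq symbol by symbol: q→qq, q→qq, q→qq, q→qq, q→qq, c→w, q→qq, q→qq, q→qq, q→qq, q→qq; joined: qq qq qq qq qq w qq qq qq qq qq.

qqqqqqqqqqwqqqqqqqqqq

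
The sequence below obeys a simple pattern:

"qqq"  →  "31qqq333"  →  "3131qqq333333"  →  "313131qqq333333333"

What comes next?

s(k+1) = 31·s(k)·333, so each term gains 31 as a prefix and 333 as a suffix.
Applying this once more to 313131qqq333333333:

31313131qqq333333333333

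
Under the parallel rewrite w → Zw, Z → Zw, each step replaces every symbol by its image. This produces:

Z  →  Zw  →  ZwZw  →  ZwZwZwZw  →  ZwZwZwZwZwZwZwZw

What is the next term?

Rewriting the 16 symbols of ZwZwZwZwZwZwZwZw one by one yields Zw Zw Zw Zw Zw Zw Zw Zw Zw Zw Zw Zw Zw Zw Zw Zw; concatenated:

ZwZwZwZwZwZwZwZwZwZwZwZwZwZwZwZw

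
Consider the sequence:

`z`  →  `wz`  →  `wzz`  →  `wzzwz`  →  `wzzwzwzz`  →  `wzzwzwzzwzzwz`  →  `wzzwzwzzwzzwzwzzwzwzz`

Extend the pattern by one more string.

wzzwzwzzwzzwzwzzwzwzzwzzwzwzzwzzwz

This is a Fibonacci-style word recurrence s(k) = s(k−1)·s(k−2): e.g. wz·z = wzz.
The next term joins wzzwzwzzwzzwzwzzwzwzz and wzzwzwzzwzzwz.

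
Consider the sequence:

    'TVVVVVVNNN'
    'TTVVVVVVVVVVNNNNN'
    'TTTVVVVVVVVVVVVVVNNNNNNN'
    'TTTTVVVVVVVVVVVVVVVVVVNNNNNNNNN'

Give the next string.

TTTTTVVVVVVVVVVVVVVVVVVVVVVNNNNNNNNNNN

The n-th term is n T's then 4n+2 V's then 2n+1 N's (n = 1, 2, …).
For the next term, n = 5, so the run lengths are 5, 22, 11.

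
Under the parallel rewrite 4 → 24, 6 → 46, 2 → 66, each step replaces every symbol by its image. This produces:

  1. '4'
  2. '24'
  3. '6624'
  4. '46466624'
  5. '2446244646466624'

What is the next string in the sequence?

66242446662424462446244646466624

Replace each of the 16 characters of 2446244646466624 in place — 66 24 24 46 66 24 24 46 24 46 24 46 46 46 66 24 — and concatenate.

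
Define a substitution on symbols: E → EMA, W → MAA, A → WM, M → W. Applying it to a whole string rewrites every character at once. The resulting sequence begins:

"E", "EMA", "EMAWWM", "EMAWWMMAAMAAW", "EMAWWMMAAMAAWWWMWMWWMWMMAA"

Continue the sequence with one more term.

Rewriting the 26 symbols of EMAWWMMAAMAAWWWMWMWWMWMMAA one by one yields EMA W WM MAA MAA W W WM WM W WM WM MAA MAA MAA W MAA W MAA MAA W MAA W W WM WM; concatenated:

EMAWWMMAAMAAWWWMWMWWMWMMAAMAAMAAWMAAWMAAMAAWMAAWWWMWM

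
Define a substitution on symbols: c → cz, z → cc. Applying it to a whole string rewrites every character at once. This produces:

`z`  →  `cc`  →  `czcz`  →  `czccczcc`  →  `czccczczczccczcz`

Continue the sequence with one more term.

Applying the rule to each of the 16 symbols of czccczczczccczcz gives the pieces cz cc cz cz cz cc cz cc cz cc cz cz cz cc cz cc, which concatenate to the answer.

czccczczczccczccczccczczczccczcc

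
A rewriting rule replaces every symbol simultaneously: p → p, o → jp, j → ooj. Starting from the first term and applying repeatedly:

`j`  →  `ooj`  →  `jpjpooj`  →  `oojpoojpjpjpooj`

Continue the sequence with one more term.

jpjpoojpjpjpoojpoojpoojpjpjpooj

Applying the rule to each of the 15 symbols of oojpoojpjpjpooj gives the pieces jp jp ooj p jp jp ooj p ooj p ooj p jp jp ooj, which concatenate to the answer.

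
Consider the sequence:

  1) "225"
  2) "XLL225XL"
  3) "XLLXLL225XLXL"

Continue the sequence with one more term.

XLLXLLXLL225XLXLXL

s(k+1) = XLL·s(k)·XL, so each term gains XLL as a prefix and XL as a suffix.
One more step from XLLXLL225XLXL gives the answer.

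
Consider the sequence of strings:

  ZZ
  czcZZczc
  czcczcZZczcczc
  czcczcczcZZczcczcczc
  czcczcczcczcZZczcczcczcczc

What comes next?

Each term wraps the previous one in czc on the left and czc on the right.
One more step from czcczcczcczcZZczcczcczcczc gives the answer.

czcczcczcczcczcZZczcczcczcczcczc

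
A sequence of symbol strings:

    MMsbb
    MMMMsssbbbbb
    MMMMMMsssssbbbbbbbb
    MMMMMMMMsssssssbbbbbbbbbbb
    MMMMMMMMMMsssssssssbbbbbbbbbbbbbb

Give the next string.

Each string has the form M^{2n} s^{2n-1} b^{3n-1} (n = 1, 2, …).
For the next term, n = 6, so the run lengths are 12, 11, 17.

MMMMMMMMMMMMsssssssssssbbbbbbbbbbbbbbbbb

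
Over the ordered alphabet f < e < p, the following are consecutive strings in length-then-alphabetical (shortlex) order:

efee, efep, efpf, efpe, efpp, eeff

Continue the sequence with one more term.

Treat eeff as a base-3 numeral over the given alphabet and add one, carrying through any trailing p's.

eefe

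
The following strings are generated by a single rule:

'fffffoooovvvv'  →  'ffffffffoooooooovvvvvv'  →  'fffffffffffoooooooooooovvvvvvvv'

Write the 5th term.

fffffffffffffffffoooooooooooooooooooovvvvvvvvvvvv

The n-th term is 3n+2 f's then 4n o's then 2n+2 v's (n = 1, 2, …).
Setting n = 5 gives 17, 20, 12 characters in each block.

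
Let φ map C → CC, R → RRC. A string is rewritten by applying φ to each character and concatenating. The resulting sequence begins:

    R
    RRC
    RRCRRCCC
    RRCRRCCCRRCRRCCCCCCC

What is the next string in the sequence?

Rewriting the 20 symbols of RRCRRCCCRRCRRCCCCCCC one by one yields RRC RRC CC RRC RRC CC CC CC RRC RRC CC RRC RRC CC CC CC CC CC CC CC; concatenated:

RRCRRCCCRRCRRCCCCCCCRRCRRCCCRRCRRCCCCCCCCCCCCCCC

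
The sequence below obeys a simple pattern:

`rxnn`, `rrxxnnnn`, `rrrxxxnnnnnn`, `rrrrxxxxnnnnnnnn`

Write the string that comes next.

rrrrrxxxxxnnnnnnnnnn

The n-th term is n r's then n x's then 2n n's (n = 1, 2, …).
For the next term, n = 5, so the run lengths are 5, 5, 10.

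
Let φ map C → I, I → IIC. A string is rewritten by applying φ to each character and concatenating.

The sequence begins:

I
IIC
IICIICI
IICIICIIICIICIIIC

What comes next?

φ(IICIICIIICIICIIIC) expands symbol-by-symbol to IIC IIC I IIC IIC I IIC IIC IIC I IIC IIC I IIC IIC IIC I; joining the 17 pieces gives the next term.

IICIICIIICIICIIICIICIICIIICIICIIICIICIICI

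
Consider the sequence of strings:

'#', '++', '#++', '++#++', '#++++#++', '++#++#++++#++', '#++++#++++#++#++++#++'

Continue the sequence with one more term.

++#++#++++#++#++++#++++#++#++++#++

This is a Fibonacci-style word recurrence s(k) = s(k−2)·s(k−1): e.g. #·++ = #++.
The next term joins ++#++#++++#++ and #++++#++++#++#++++#++.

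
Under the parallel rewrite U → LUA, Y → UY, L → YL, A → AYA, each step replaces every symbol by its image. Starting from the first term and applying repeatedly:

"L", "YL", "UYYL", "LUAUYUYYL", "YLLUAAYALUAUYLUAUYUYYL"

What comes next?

UYYLYLLUAAYAAYAUYAYAYLLUAAYALUAUYYLLUAAYALUAUYLUAUYUYYL

Replace each of the 22 characters of YLLUAAYALUAUYLUAUYUYYL in place — UY YL YL LUA AYA AYA UY AYA YL LUA AYA LUA UY YL LUA AYA LUA UY LUA UY UY YL — and concatenate.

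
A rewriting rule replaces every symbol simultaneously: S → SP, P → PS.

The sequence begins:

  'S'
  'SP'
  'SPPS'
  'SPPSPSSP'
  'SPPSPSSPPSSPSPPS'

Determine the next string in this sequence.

SPPSPSSPPSSPSPPSPSSPSPPSSPPSPSSP

φ(SPPSPSSPPSSPSPPS) expands symbol-by-symbol to SP PS PS SP PS SP SP PS PS SP SP PS SP PS PS SP; joining the 16 pieces gives the next term.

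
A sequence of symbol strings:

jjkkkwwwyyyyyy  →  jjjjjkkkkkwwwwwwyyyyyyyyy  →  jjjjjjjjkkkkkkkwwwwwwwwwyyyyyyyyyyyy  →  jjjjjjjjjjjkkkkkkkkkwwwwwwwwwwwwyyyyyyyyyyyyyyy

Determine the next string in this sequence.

jjjjjjjjjjjjjjkkkkkkkkkkkwwwwwwwwwwwwwwwyyyyyyyyyyyyyyyyyy

Term n consists of 3n-1 j's, followed by 2n+1 k's, followed by 3n w's, followed by 3n+3 y's (n = 1, 2, …).
At n = 5 the blocks have lengths 14, 11, 15, 18.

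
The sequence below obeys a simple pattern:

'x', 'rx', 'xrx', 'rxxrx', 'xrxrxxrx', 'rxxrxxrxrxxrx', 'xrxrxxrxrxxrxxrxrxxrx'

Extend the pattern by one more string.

rxxrxxrxrxxrxxrxrxxrxrxxrxxrxrxxrx

This is a Fibonacci-style word recurrence s(k) = s(k−2)·s(k−1): e.g. x·rx = xrx.
So term 8 is rxxrxxrxrxxrx·xrxrxxrxrxxrxxrxrxxrx.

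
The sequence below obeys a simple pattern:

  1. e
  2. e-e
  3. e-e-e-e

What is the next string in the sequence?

Each string is two copies of the previous one joined by '-'.
One more doubling of e-e-e-e gives the answer.

e-e-e-e-e-e-e-e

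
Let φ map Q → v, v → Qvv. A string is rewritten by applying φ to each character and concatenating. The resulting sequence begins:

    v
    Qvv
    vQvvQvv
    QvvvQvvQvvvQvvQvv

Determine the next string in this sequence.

vQvvQvvQvvvQvvQvvvQvvQvvQvvvQvvQvvvQvvQvv

φ(QvvvQvvQvvvQvvQvv) expands symbol-by-symbol to v Qvv Qvv Qvv v Qvv Qvv v Qvv Qvv Qvv v Qvv Qvv v Qvv Qvv; joining the 17 pieces gives the next term.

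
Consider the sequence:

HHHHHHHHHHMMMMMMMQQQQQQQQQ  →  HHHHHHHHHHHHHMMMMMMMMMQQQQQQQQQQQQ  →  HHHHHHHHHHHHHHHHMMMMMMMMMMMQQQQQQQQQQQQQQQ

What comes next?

HHHHHHHHHHHHHHHHHHHMMMMMMMMMMMMMQQQQQQQQQQQQQQQQQQ

The n-th term is 3n+1 H's then 2n+1 M's then 3n Q's, where the shown terms are n = 3, 4, 5.
For the next term, n = 6, so the run lengths are 19, 13, 18.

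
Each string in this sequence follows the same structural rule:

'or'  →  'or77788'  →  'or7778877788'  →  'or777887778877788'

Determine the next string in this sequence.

Every step adds 77788 to the end: s(k+1) = s(k)·77788.
Applying this once more to or777887778877788:

or77788777887778877788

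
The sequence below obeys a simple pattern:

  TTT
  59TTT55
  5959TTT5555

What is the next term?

595959TTT555555

Every step adds 59 to the front and 55 to the end of the previous string.
So the next term is 59·5959TTT5555·55.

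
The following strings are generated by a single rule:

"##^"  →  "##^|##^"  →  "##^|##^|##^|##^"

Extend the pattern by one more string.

s(k+1) = s(k)·|·s(k) — each term doubles the last with '|' between the halves.
Doubling ##^|##^|##^|##^ with '|' between the halves:

##^|##^|##^|##^|##^|##^|##^|##^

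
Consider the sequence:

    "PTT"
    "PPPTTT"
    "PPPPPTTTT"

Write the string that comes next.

Term n consists of 2n-1 P's, followed by n+1 T's (n = 1, 2, …).
Setting n = 4 gives 7, 5 characters in each block.

PPPPPPPTTTTT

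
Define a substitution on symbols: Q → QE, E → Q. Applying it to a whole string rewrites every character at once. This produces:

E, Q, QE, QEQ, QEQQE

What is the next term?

Apply φ to QEQQE symbol by symbol: Q→QE, E→Q, Q→QE, Q→QE, E→Q; joined: QE Q QE QE Q.

QEQQEQEQ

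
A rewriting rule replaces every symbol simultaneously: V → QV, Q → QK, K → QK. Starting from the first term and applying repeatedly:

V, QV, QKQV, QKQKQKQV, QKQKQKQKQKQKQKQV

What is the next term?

Replace each of the 16 characters of QKQKQKQKQKQKQKQV in place — QK QK QK QK QK QK QK QK QK QK QK QK QK QK QK QV — and concatenate.

QKQKQKQKQKQKQKQKQKQKQKQKQKQKQKQV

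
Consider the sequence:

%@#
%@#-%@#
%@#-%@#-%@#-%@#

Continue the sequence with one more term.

Every step duplicates the string with '-' between the halves.
So the next term is two copies of %@#-%@#-%@#-%@# with '-' between the halves.

%@#-%@#-%@#-%@#-%@#-%@#-%@#-%@#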